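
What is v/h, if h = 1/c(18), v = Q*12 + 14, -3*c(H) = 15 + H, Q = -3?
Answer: 242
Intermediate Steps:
c(H) = -5 - H/3 (c(H) = -(15 + H)/3 = -5 - H/3)
v = -22 (v = -3*12 + 14 = -36 + 14 = -22)
h = -1/11 (h = 1/(-5 - ⅓*18) = 1/(-5 - 6) = 1/(-11) = -1/11 ≈ -0.090909)
v/h = -22/(-1/11) = -22*(-11) = 242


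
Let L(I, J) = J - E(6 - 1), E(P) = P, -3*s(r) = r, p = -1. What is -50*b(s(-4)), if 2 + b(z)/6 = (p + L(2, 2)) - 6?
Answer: 3600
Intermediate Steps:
s(r) = -r/3
L(I, J) = -5 + J (L(I, J) = J - (6 - 1) = J - 1*5 = J - 5 = -5 + J)
b(z) = -72 (b(z) = -12 + 6*((-1 + (-5 + 2)) - 6) = -12 + 6*((-1 - 3) - 6) = -12 + 6*(-4 - 6) = -12 + 6*(-10) = -12 - 60 = -72)
-50*b(s(-4)) = -50*(-72) = 3600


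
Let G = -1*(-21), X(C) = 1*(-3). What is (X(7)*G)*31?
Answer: -1953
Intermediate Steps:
X(C) = -3
G = 21
(X(7)*G)*31 = -3*21*31 = -63*31 = -1953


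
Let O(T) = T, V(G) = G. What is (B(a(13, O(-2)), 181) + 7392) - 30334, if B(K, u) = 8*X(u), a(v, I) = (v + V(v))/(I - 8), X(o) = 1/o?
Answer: -4152494/181 ≈ -22942.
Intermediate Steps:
a(v, I) = 2*v/(-8 + I) (a(v, I) = (v + v)/(I - 8) = (2*v)/(-8 + I) = 2*v/(-8 + I))
B(K, u) = 8/u
(B(a(13, O(-2)), 181) + 7392) - 30334 = (8/181 + 7392) - 30334 = 1337960/181 - 30334 = -4152494/181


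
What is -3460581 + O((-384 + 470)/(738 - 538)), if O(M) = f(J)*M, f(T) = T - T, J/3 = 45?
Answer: -3460581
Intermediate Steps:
J = 135 (J = 3*45 = 135)
f(T) = 0
O(M) = 0 (O(M) = 0*M = 0)
-3460581 + O((-384 + 470)/(738 - 538)) = -3460581 + 0 = -3460581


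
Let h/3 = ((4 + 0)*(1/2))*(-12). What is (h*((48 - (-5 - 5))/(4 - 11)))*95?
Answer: 396720/7 ≈ 56674.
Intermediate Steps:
h = -72 (h = 3*(((4 + 0)*(1/2))*(-12)) = 3*((4*(1*(1/2)))*(-12)) = 3*((4*(1/2))*(-12)) = 3*(2*(-12)) = 3*(-24) = -72)
(h*((48 - (-5 - 5))/(4 - 11)))*95 = -72*(48 - (-5 - 5))/(4 - 11)*95 = -72*(48 - 1*(-10))/(-7)*95 = -72*(48 + 10)*(-1)/7*95 = -4176*(-1)/7*95 = -72*(-58/7)*95 = (4176/7)*95 = 396720/7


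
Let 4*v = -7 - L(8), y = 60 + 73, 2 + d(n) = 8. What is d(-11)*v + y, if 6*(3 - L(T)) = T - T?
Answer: 118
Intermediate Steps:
d(n) = 6 (d(n) = -2 + 8 = 6)
L(T) = 3 (L(T) = 3 - (T - T)/6 = 3 - ⅙*0 = 3 + 0 = 3)
y = 133
v = -5/2 (v = (-7 - 1*3)/4 = (-7 - 3)/4 = (¼)*(-10) = -5/2 ≈ -2.5000)
d(-11)*v + y = 6*(-5/2) + 133 = -15 + 133 = 118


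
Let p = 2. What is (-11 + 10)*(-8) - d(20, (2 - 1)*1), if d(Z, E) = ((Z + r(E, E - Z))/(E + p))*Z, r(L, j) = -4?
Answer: -296/3 ≈ -98.667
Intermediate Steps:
d(Z, E) = Z*(-4 + Z)/(2 + E) (d(Z, E) = ((Z - 4)/(E + 2))*Z = ((-4 + Z)/(2 + E))*Z = Z*(-4 + Z)/(2 + E))
(-11 + 10)*(-8) - d(20, (2 - 1)*1) = (-11 + 10)*(-8) - 20*(-4 + 20)/(2 + (2 - 1)*1) = -1*(-8) - 20*16/(2 + 1*1) = 8 - 20*16/(2 + 1) = 8 - 20*16/3 = 8 - 1*320/3 = 8 - 320/3 = -296/3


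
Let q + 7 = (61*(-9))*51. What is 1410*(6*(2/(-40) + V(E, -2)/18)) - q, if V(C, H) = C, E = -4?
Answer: 25703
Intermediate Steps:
q = -28006 (q = -7 + (61*(-9))*51 = -7 - 549*51 = -7 - 27999 = -28006)
1410*(6*(2/(-40) + V(E, -2)/18)) - q = 1410*(6*(2/(-40) - 4/18)) - 1*(-28006) = 1410*(6*(2*(-1/40) - 4*1/18)) + 28006 = 1410*(6*(-1/20 - 2/9)) + 28006 = 1410*(6*(-49/180)) + 28006 = 1410*(-49/30) + 28006 = -2303 + 28006 = 25703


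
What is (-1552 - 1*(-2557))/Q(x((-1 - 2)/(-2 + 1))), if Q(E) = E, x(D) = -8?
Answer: -1005/8 ≈ -125.63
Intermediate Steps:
(-1552 - 1*(-2557))/Q(x((-1 - 2)/(-2 + 1))) = (-1552 - 1*(-2557))/(-8) = (-1552 + 2557)*(-⅛) = 1005*(-⅛) = -1005/8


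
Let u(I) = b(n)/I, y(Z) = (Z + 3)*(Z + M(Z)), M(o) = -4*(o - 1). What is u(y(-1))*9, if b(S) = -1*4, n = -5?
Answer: -18/7 ≈ -2.5714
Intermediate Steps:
M(o) = 4 - 4*o (M(o) = -4*(-1 + o) = 4 - 4*o)
y(Z) = (3 + Z)*(4 - 3*Z) (y(Z) = (Z + 3)*(Z + (4 - 4*Z)) = (3 + Z)*(4 - 3*Z))
b(S) = -4
u(I) = -4/I
u(y(-1))*9 = -4/(12 - 5*(-1) - 3*(-1)²)*9 = -4/(12 + 5 - 3*1)*9 = -4/(12 + 5 - 3)*9 = -4/14*9 = -4*1/14*9 = -2/7*9 = -18/7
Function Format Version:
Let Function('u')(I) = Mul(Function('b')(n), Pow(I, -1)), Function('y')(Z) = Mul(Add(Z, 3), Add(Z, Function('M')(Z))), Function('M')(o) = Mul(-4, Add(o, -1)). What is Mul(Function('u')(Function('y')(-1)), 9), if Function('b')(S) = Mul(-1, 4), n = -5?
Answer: Rational(-18, 7) ≈ -2.5714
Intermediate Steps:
Function('M')(o) = Add(4, Mul(-4, o)) (Function('M')(o) = Mul(-4, Add(-1, o)) = Add(4, Mul(-4, o)))
Function('y')(Z) = Mul(Add(3, Z), Add(4, Mul(-3, Z))) (Function('y')(Z) = Mul(Add(Z, 3), Add(Z, Add(4, Mul(-4, Z)))) = Mul(Add(3, Z), Add(4, Mul(-3, Z))))
Function('b')(S) = -4
Function('u')(I) = Mul(-4, Pow(I, -1))
Mul(Function('u')(Function('y')(-1)), 9) = Mul(Mul(-4, Pow(Add(12, Mul(-5, -1), Mul(-3, Pow(-1, 2))), -1)), 9) = Mul(Mul(-4, Pow(Add(12, 5, Mul(-3, 1)), -1)), 9) = Mul(Mul(-4, Pow(Add(12, 5, -3), -1)), 9) = Mul(Mul(-4, Pow(14, -1)), 9) = Mul(Mul(-4, Rational(1, 14)), 9) = Mul(Rational(-2, 7), 9) = Rational(-18, 7)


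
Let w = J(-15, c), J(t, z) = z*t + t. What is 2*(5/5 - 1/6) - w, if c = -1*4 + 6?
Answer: 140/3 ≈ 46.667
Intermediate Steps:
c = 2 (c = -4 + 6 = 2)
J(t, z) = t + t*z (J(t, z) = t*z + t = t + t*z)
w = -45 (w = -15*(1 + 2) = -15*3 = -45)
2*(5/5 - 1/6) - w = 2*(5/5 - 1/6) - 1*(-45) = 2*(5*(⅕) - 1*⅙) + 45 = 2*(1 - ⅙) + 45 = 2*(⅚) + 45 = 5/3 + 45 = 140/3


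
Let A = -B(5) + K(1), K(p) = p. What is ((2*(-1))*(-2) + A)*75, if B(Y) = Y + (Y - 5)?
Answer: 0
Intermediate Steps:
B(Y) = -5 + 2*Y (B(Y) = Y + (-5 + Y) = -5 + 2*Y)
A = -4 (A = -(-5 + 2*5) + 1 = -(-5 + 10) + 1 = -1*5 + 1 = -5 + 1 = -4)
((2*(-1))*(-2) + A)*75 = ((2*(-1))*(-2) - 4)*75 = (-2*(-2) - 4)*75 = (4 - 4)*75 = 0*75 = 0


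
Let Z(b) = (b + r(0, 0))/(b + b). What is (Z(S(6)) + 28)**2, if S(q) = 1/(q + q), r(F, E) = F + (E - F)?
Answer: 3249/4 ≈ 812.25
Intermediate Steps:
r(F, E) = E
S(q) = 1/(2*q)
Z(b) = 1/2 (Z(b) = (b + 0)/(b + b) = b/((2*b)) = b*(1/(2*b)) = 1/2)
(Z(S(6)) + 28)**2 = (1/2 + 28)**2 = (57/2)**2 = 3249/4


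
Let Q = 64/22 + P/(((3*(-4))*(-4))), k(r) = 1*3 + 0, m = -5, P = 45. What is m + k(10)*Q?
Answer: 1151/176 ≈ 6.5398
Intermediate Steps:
k(r) = 3 (k(r) = 3 + 0 = 3)
Q = 677/176 (Q = 64/22 + 45/(((3*(-4))*(-4))) = 64*(1/22) + 45/((-12*(-4))) = 32/11 + 45/48 = 32/11 + 45*(1/48) = 32/11 + 15/16 = 677/176 ≈ 3.8466)
m + k(10)*Q = -5 + 3*(677/176) = -5 + 2031/176 = 1151/176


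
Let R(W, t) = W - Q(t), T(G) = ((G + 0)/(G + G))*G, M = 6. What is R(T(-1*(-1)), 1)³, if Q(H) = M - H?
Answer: -729/8 ≈ -91.125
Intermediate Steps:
T(G) = G/2 (T(G) = (G/((2*G)))*G = (G*(1/(2*G)))*G = G/2)
Q(H) = 6 - H
R(W, t) = -6 + W + t (R(W, t) = W - (6 - t) = W + (-6 + t) = -6 + W + t)
R(T(-1*(-1)), 1)³ = (-6 + (-1*(-1))/2 + 1)³ = (-6 + (½)*1 + 1)³ = (-6 + ½ + 1)³ = (-9/2)³ = -729/8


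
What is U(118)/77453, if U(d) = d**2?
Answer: 13924/77453 ≈ 0.17977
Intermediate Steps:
U(118)/77453 = 118**2/77453 = 13924*(1/77453) = 13924/77453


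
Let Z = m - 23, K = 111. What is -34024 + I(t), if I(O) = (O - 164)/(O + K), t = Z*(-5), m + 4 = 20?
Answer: -4967633/146 ≈ -34025.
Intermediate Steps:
m = 16 (m = -4 + 20 = 16)
Z = -7 (Z = 16 - 23 = -7)
t = 35 (t = -7*(-5) = 35)
I(O) = (-164 + O)/(111 + O) (I(O) = (O - 164)/(O + 111) = (-164 + O)/(111 + O))
-34024 + I(t) = -34024 + (-164 + 35)/(111 + 35) = -34024 - 129/146 = -4967633/146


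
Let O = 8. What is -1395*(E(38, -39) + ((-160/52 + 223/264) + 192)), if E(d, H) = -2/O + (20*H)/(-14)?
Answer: -2739526575/8008 ≈ -3.4210e+5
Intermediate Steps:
E(d, H) = -1/4 - 10*H/7 (E(d, H) = -2/8 + (20*H)/(-14) = -2*1/8 + (20*H)*(-1/14) = -1/4 - 10*H/7)
-1395*(E(38, -39) + ((-160/52 + 223/264) + 192)) = -1395*((-1/4 - 10/7*(-39)) + ((-160/52 + 223/264) + 192)) = -1395*((-1/4 + 390/7) + ((-160*1/52 + 223*(1/264)) + 192)) = -1395*(1553/28 + ((-40/13 + 223/264) + 192)) = -1395*(1553/28 + (-7661/3432 + 192)) = -1395*(1553/28 + 651283/3432) = -1395*5891455/24024 = -2739526575/8008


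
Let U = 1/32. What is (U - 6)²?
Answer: 36481/1024 ≈ 35.626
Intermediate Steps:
U = 1/32 ≈ 0.031250
(U - 6)² = (1/32 - 6)² = (-191/32)² = 36481/1024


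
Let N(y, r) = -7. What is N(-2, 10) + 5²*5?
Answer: 118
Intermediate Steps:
N(-2, 10) + 5²*5 = -7 + 5²*5 = -7 + 25*5 = -7 + 125 = 118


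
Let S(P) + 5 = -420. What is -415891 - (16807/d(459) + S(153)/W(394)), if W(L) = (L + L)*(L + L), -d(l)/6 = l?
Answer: -355598175372079/855039888 ≈ -4.1589e+5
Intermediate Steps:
S(P) = -425 (S(P) = -5 - 420 = -425)
d(l) = -6*l
W(L) = 4*L**2 (W(L) = (2*L)*(2*L) = 4*L**2)
-415891 - (16807/d(459) + S(153)/W(394)) = -415891 - (16807/((-6*459)) - 425/(4*394**2)) = -415891 - (16807/(-2754) - 425/(4*155236)) = -415891 - (16807*(-1/2754) - 425/620944) = -415891 - (-16807/2754 - 425*1/620944) = -415891 - (-16807/2754 - 425/620944) = -415891 - 1*(-5218688129/855039888) = -415891 + 5218688129/855039888 = -355598175372079/855039888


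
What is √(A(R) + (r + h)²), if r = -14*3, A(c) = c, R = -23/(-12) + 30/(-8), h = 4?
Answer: √51918/6 ≈ 37.976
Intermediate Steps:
R = -11/6 (R = -23*(-1/12) + 30*(-⅛) = 23/12 - 15/4 = -11/6 ≈ -1.8333)
r = -42
√(A(R) + (r + h)²) = √(-11/6 + (-42 + 4)²) = √(-11/6 + (-38)²) = √(-11/6 + 1444) = √(8653/6) = √51918/6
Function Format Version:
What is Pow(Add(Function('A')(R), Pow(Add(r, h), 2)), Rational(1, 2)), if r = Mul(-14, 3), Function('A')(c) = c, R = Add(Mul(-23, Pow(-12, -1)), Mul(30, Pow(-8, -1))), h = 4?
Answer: Mul(Rational(1, 6), Pow(51918, Rational(1, 2))) ≈ 37.976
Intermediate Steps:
R = Rational(-11, 6) (R = Add(Mul(-23, Rational(-1, 12)), Mul(30, Rational(-1, 8))) = Add(Rational(23, 12), Rational(-15, 4)) = Rational(-11, 6) ≈ -1.8333)
r = -42
Pow(Add(Function('A')(R), Pow(Add(r, h), 2)), Rational(1, 2)) = Pow(Add(Rational(-11, 6), Pow(Add(-42, 4), 2)), Rational(1, 2)) = Pow(Add(Rational(-11, 6), Pow(-38, 2)), Rational(1, 2)) = Pow(Add(Rational(-11, 6), 1444), Rational(1, 2)) = Pow(Rational(8653, 6), Rational(1, 2)) = Mul(Rational(1, 6), Pow(51918, Rational(1, 2)))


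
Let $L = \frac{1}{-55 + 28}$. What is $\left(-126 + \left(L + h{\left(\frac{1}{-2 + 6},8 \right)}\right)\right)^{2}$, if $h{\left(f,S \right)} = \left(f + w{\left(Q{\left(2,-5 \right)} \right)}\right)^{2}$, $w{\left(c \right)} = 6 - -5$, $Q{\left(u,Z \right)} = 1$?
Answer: $\frac{51529}{186624} \approx 0.27611$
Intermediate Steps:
$w{\left(c \right)} = 11$ ($w{\left(c \right)} = 6 + 5 = 11$)
$h{\left(f,S \right)} = \left(11 + f\right)^{2}$ ($h{\left(f,S \right)} = \left(f + 11\right)^{2} = \left(11 + f\right)^{2}$)
$L = - \frac{1}{27}$ ($L = \frac{1}{-27} = - \frac{1}{27} \approx -0.037037$)
$\left(-126 + \left(L + h{\left(\frac{1}{-2 + 6},8 \right)}\right)\right)^{2} = \left(-126 - \left(\frac{1}{27} - \left(11 + \frac{1}{-2 + 6}\right)^{2}\right)\right)^{2} = \left(-126 - \left(\frac{1}{27} - \left(11 + \frac{1}{4}\right)^{2}\right)\right)^{2} = \left(-126 - \left(\frac{1}{27} - \left(\frac{45}{4}\right)^{2}\right)\right)^{2} = \left(-126 + \left(- \frac{1}{27} + \frac{2025}{16}\right)\right)^{2} = \left(-126 + \frac{54659}{432}\right)^{2} = \left(\frac{227}{432}\right)^{2} = \frac{51529}{186624}$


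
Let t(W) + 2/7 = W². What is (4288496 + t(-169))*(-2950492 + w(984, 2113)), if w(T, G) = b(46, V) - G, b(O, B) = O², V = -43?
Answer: -89161998435133/7 ≈ -1.2737e+13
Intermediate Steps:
t(W) = -2/7 + W²
w(T, G) = 2116 - G (w(T, G) = 46² - G = 2116 - G)
(4288496 + t(-169))*(-2950492 + w(984, 2113)) = (4288496 + (-2/7 + (-169)²))*(-2950492 + (2116 - 1*2113)) = (4288496 + (-2/7 + 28561))*(-2950492 + (2116 - 2113)) = (4288496 + 199925/7)*(-2950492 + 3) = (30219397/7)*(-2950489) = -89161998435133/7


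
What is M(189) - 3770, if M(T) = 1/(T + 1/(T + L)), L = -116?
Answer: -52018387/13798 ≈ -3770.0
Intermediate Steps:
M(T) = 1/(T + 1/(-116 + T)) (M(T) = 1/(T + 1/(T - 116)) = 1/(T + 1/(-116 + T)))
M(189) - 3770 = (-116 + 189)/(1 + 189² - 116*189) - 3770 = 73/(1 + 35721 - 21924) - 3770 = 73/13798 - 3770 = -52018387/13798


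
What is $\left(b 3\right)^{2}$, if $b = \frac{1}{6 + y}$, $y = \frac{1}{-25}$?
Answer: $\frac{5625}{22201} \approx 0.25337$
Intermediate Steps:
$y = - \frac{1}{25} \approx -0.04$
$b = \frac{25}{149}$ ($b = \frac{1}{6 - \frac{1}{25}} = \frac{1}{\frac{149}{25}} = \frac{25}{149} \approx 0.16779$)
$\left(b 3\right)^{2} = \left(\frac{25}{149} \cdot 3\right)^{2} = \left(\frac{75}{149}\right)^{2} = \frac{5625}{22201}$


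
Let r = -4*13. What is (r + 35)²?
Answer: 289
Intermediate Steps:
r = -52
(r + 35)² = (-52 + 35)² = (-17)² = 289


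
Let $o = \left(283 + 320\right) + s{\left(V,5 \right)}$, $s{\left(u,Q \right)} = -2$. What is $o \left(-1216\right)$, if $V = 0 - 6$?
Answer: $-730816$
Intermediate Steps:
$V = -6$ ($V = 0 - 6 = -6$)
$o = 601$ ($o = \left(283 + 320\right) - 2 = 603 - 2 = 601$)
$o \left(-1216\right) = 601 \left(-1216\right) = -730816$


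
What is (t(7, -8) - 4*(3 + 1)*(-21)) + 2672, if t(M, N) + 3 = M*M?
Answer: 3054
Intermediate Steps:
t(M, N) = -3 + M² (t(M, N) = -3 + M*M = -3 + M²)
(t(7, -8) - 4*(3 + 1)*(-21)) + 2672 = ((-3 + 7²) - 4*(3 + 1)*(-21)) + 2672 = ((-3 + 49) - 4*4*(-21)) + 2672 = (46 - 16*(-21)) + 2672 = (46 + 336) + 2672 = 382 + 2672 = 3054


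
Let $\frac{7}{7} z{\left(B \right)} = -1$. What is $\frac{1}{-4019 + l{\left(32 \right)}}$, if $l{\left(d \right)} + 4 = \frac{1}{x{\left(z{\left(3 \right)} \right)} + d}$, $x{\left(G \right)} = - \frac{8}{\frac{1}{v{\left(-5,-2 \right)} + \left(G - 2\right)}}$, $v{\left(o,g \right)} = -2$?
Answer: $- \frac{72}{289655} \approx -0.00024857$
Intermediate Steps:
$z{\left(B \right)} = -1$
$x{\left(G \right)} = 32 - 8 G$ ($x{\left(G \right)} = - \frac{8}{\frac{1}{-2 + \left(G - 2\right)}} = - \frac{8}{\frac{1}{-2 + \left(-2 + G\right)}} = - \frac{8}{\frac{1}{-4 + G}} = - 8 \left(-4 + G\right) = 32 - 8 G$)
$l{\left(d \right)} = -4 + \frac{1}{40 + d}$ ($l{\left(d \right)} = -4 + \frac{1}{\left(32 - -8\right) + d} = -4 + \frac{1}{\left(32 + 8\right) + d} = -4 + \frac{1}{40 + d}$)
$\frac{1}{-4019 + l{\left(32 \right)}} = \frac{1}{-4019 + \frac{-159 - 128}{40 + 32}} = \frac{1}{-4019 + \frac{-159 - 128}{72}} = \frac{1}{-4019 + \frac{1}{72} \left(-287\right)} = \frac{1}{-4019 - \frac{287}{72}} = \frac{1}{- \frac{289655}{72}} = - \frac{72}{289655}$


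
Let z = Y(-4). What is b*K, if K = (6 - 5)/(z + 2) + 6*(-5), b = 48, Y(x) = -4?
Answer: -1464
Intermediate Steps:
z = -4
K = -61/2 (K = (6 - 5)/(-4 + 2) + 6*(-5) = 1/(-2) - 30 = 1*(-½) - 30 = -½ - 30 = -61/2 ≈ -30.500)
b*K = 48*(-61/2) = -1464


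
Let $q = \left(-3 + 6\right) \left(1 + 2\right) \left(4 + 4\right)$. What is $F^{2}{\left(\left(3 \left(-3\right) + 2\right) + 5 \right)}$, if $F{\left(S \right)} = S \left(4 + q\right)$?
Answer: $23104$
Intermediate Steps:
$q = 72$ ($q = 3 \cdot 3 \cdot 8 = 3 \cdot 24 = 72$)
$F{\left(S \right)} = 76 S$ ($F{\left(S \right)} = S \left(4 + 72\right) = S 76 = 76 S$)
$F^{2}{\left(\left(3 \left(-3\right) + 2\right) + 5 \right)} = \left(76 \left(\left(3 \left(-3\right) + 2\right) + 5\right)\right)^{2} = \left(76 \left(\left(-9 + 2\right) + 5\right)\right)^{2} = \left(76 \left(-7 + 5\right)\right)^{2} = \left(76 \left(-2\right)\right)^{2} = \left(-152\right)^{2} = 23104$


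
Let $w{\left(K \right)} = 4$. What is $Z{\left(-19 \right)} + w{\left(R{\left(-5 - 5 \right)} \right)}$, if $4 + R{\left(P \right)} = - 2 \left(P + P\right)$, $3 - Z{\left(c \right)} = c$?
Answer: $26$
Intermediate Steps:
$Z{\left(c \right)} = 3 - c$
$R{\left(P \right)} = -4 - 4 P$ ($R{\left(P \right)} = -4 - 2 \left(P + P\right) = -4 - 2 \cdot 2 P = -4 - 4 P$)
$Z{\left(-19 \right)} + w{\left(R{\left(-5 - 5 \right)} \right)} = \left(3 - -19\right) + 4 = \left(3 + 19\right) + 4 = 22 + 4 = 26$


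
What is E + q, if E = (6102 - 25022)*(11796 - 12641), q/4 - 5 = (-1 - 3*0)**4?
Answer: 15987424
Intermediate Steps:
q = 24 (q = 20 + 4*(-1 - 3*0)**4 = 20 + 4*(-1 + 0)**4 = 20 + 4*(-1)**4 = 20 + 4*1 = 20 + 4 = 24)
E = 15987400 (E = -18920*(-845) = 15987400)
E + q = 15987400 + 24 = 15987424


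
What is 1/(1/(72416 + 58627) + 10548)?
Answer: 131043/1382241565 ≈ 9.4805e-5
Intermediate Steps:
1/(1/(72416 + 58627) + 10548) = 1/(1/131043 + 10548) = 1/(1382241565/131043) = 131043/1382241565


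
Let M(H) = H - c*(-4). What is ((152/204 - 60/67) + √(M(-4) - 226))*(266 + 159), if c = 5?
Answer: -12850/201 + 425*I*√210 ≈ -63.93 + 6158.8*I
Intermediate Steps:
M(H) = 20 + H (M(H) = H - 5*(-4) = H - 1*(-20) = H + 20 = 20 + H)
((152/204 - 60/67) + √(M(-4) - 226))*(266 + 159) = ((152/204 - 60/67) + √((20 - 4) - 226))*(266 + 159) = ((152*(1/204) - 60*1/67) + √(16 - 226))*425 = ((38/51 - 60/67) + √(-210))*425 = (-514/3417 + I*√210)*425 = -12850/201 + 425*I*√210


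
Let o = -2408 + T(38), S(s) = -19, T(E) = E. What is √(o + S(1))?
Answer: I*√2389 ≈ 48.877*I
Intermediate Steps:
o = -2370 (o = -2408 + 38 = -2370)
√(o + S(1)) = √(-2370 - 19) = √(-2389) = I*√2389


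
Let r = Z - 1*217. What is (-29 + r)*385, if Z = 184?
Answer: -23870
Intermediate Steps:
r = -33 (r = 184 - 1*217 = 184 - 217 = -33)
(-29 + r)*385 = (-29 - 33)*385 = -62*385 = -23870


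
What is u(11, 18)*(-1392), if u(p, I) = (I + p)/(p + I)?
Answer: -1392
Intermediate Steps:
u(p, I) = 1 (u(p, I) = (I + p)/(I + p) = 1)
u(11, 18)*(-1392) = 1*(-1392) = -1392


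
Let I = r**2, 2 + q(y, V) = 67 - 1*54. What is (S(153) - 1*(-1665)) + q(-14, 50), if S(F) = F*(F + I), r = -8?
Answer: 34877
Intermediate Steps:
q(y, V) = 11 (q(y, V) = -2 + (67 - 1*54) = -2 + (67 - 54) = -2 + 13 = 11)
I = 64 (I = (-8)**2 = 64)
S(F) = F*(64 + F) (S(F) = F*(F + 64) = F*(64 + F))
(S(153) - 1*(-1665)) + q(-14, 50) = (153*(64 + 153) - 1*(-1665)) + 11 = (153*217 + 1665) + 11 = (33201 + 1665) + 11 = 34866 + 11 = 34877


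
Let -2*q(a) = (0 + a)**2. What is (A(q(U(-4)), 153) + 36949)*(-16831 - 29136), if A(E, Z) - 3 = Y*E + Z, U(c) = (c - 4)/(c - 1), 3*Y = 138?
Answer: -42572474951/25 ≈ -1.7029e+9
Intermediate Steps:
Y = 46 (Y = (1/3)*138 = 46)
U(c) = (-4 + c)/(-1 + c)
q(a) = -a**2/2 (q(a) = -(0 + a)**2/2 = -a**2/2)
A(E, Z) = 3 + Z + 46*E (A(E, Z) = 3 + (46*E + Z) = 3 + (Z + 46*E) = 3 + Z + 46*E)
(A(q(U(-4)), 153) + 36949)*(-16831 - 29136) = ((3 + 153 + 46*(-(-4 - 4)**2/(-1 - 4)**2/2)) + 36949)*(-16831 - 29136) = ((3 + 153 + 46*(-(-8/(-5))**2/2)) + 36949)*(-45967) = ((3 + 153 + 46*(-(-1/5*(-8))**2/2)) + 36949)*(-45967) = ((3 + 153 + 46*(-(8/5)**2/2)) + 36949)*(-45967) = ((3 + 153 + 46*(-1/2*64/25)) + 36949)*(-45967) = ((3 + 153 + 46*(-32/25)) + 36949)*(-45967) = ((3 + 153 - 1472/25) + 36949)*(-45967) = (2428/25 + 36949)*(-45967) = (926153/25)*(-45967) = -42572474951/25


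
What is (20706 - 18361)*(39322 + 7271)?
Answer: 109260585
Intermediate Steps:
(20706 - 18361)*(39322 + 7271) = 2345*46593 = 109260585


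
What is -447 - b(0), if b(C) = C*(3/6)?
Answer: -447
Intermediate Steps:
b(C) = C/2 (b(C) = C*(3*(⅙)) = C*(½) = C/2)
-447 - b(0) = -447 - 0/2 = -447 - 1*0 = -447 + 0 = -447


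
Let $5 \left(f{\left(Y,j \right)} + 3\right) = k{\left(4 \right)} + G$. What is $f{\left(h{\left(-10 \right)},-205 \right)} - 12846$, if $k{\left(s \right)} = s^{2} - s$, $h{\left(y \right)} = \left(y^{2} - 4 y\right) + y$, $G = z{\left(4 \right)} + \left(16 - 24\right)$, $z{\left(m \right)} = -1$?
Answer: $- \frac{64242}{5} \approx -12848.0$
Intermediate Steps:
$G = -9$ ($G = -1 + \left(16 - 24\right) = -1 - 8 = -9$)
$h{\left(y \right)} = y^{2} - 3 y$
$f{\left(Y,j \right)} = - \frac{12}{5}$ ($f{\left(Y,j \right)} = -3 + \frac{4 \left(-1 + 4\right) - 9}{5} = -3 + \frac{4 \cdot 3 - 9}{5} = -3 + \frac{12 - 9}{5} = -3 + \frac{1}{5} \cdot 3 = -3 + \frac{3}{5} = - \frac{12}{5}$)
$f{\left(h{\left(-10 \right)},-205 \right)} - 12846 = - \frac{12}{5} - 12846 = - \frac{64242}{5}$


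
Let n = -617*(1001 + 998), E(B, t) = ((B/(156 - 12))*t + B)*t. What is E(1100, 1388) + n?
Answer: 135090653/9 ≈ 1.5010e+7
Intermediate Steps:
E(B, t) = t*(B + B*t/144) (E(B, t) = ((B/144)*t + B)*t = (B*t/144 + B)*t = (B + B*t/144)*t = t*(B + B*t/144))
n = -1233383 (n = -617*1999 = -1233383)
E(1100, 1388) + n = (1/144)*1100*1388*(144 + 1388) - 1233383 = (1/144)*1100*1388*1532 - 1233383 = 146191100/9 - 1233383 = 135090653/9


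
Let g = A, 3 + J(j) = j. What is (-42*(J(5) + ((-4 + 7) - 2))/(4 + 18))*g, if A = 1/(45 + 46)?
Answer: -9/143 ≈ -0.062937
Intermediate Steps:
J(j) = -3 + j
A = 1/91 ≈ 0.010989
g = 1/91 ≈ 0.010989
(-42*(J(5) + ((-4 + 7) - 2))/(4 + 18))*g = -42*((-3 + 5) + ((-4 + 7) - 2))/(4 + 18)*(1/91) = -42*(2 + (3 - 2))/22*(1/91) = -42*(2 + 1)/22*(1/91) = -126/22*(1/91) = -42*3/22*(1/91) = -63/11*1/91 = -9/143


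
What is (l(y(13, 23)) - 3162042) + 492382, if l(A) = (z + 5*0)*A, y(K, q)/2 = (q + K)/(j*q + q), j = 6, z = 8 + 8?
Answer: -429814108/161 ≈ -2.6697e+6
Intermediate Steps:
z = 16
y(K, q) = 2*(K + q)/(7*q) (y(K, q) = 2*((q + K)/(6*q + q)) = 2*((K + q)/((7*q))) = 2*((K + q)*(1/(7*q))) = 2*((K + q)/(7*q)) = 2*(K + q)/(7*q))
l(A) = 16*A (l(A) = (16 + 5*0)*A = (16 + 0)*A = 16*A)
(l(y(13, 23)) - 3162042) + 492382 = (16*((2/7)*(13 + 23)/23) - 3162042) + 492382 = (16*((2/7)*(1/23)*36) - 3162042) + 492382 = (16*(72/161) - 3162042) + 492382 = (1152/161 - 3162042) + 492382 = -509087610/161 + 492382 = -429814108/161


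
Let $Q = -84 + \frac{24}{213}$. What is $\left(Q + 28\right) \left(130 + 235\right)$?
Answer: $- \frac{1448320}{71} \approx -20399.0$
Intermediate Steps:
$Q = - \frac{5956}{71}$ ($Q = -84 + 24 \cdot \frac{1}{213} = -84 + \frac{8}{71} = - \frac{5956}{71} \approx -83.887$)
$\left(Q + 28\right) \left(130 + 235\right) = \left(- \frac{5956}{71} + 28\right) \left(130 + 235\right) = \left(- \frac{3968}{71}\right) 365 = - \frac{1448320}{71}$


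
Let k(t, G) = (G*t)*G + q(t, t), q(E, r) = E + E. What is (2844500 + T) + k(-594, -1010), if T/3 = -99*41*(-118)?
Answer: -601659202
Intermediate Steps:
q(E, r) = 2*E
T = 1436886 (T = 3*(-99*41*(-118)) = 3*(-4059*(-118)) = 3*478962 = 1436886)
k(t, G) = 2*t + t*G² (k(t, G) = (G*t)*G + 2*t = t*G² + 2*t = 2*t + t*G²)
(2844500 + T) + k(-594, -1010) = (2844500 + 1436886) - 594*(2 + (-1010)²) = 4281386 - 594*(2 + 1020100) = 4281386 - 594*1020102 = 4281386 - 605940588 = -601659202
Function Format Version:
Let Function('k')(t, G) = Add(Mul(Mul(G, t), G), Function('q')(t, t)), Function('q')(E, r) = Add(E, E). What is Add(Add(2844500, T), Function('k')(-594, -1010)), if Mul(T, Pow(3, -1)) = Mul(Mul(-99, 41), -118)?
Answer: -601659202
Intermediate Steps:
Function('q')(E, r) = Mul(2, E)
T = 1436886 (T = Mul(3, Mul(Mul(-99, 41), -118)) = Mul(3, Mul(-4059, -118)) = Mul(3, 478962) = 1436886)
Function('k')(t, G) = Add(Mul(2, t), Mul(t, Pow(G, 2))) (Function('k')(t, G) = Add(Mul(Mul(G, t), G), Mul(2, t)) = Add(Mul(t, Pow(G, 2)), Mul(2, t)) = Add(Mul(2, t), Mul(t, Pow(G, 2))))
Add(Add(2844500, T), Function('k')(-594, -1010)) = Add(Add(2844500, 1436886), Mul(-594, Add(2, Pow(-1010, 2)))) = Add(4281386, Mul(-594, Add(2, 1020100))) = Add(4281386, Mul(-594, 1020102)) = Add(4281386, -605940588) = -601659202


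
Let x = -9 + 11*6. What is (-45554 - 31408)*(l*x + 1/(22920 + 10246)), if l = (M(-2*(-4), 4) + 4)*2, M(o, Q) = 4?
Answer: -1163949930033/16583 ≈ -7.0189e+7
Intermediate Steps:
x = 57 (x = -9 + 66 = 57)
l = 16 (l = (4 + 4)*2 = 8*2 = 16)
(-45554 - 31408)*(l*x + 1/(22920 + 10246)) = (-45554 - 31408)*(16*57 + 1/(22920 + 10246)) = -76962*(912 + 1/33166) = -76962*30247393/33166 = -1163949930033/16583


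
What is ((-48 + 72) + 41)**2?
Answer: 4225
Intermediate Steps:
((-48 + 72) + 41)**2 = (24 + 41)**2 = 65**2 = 4225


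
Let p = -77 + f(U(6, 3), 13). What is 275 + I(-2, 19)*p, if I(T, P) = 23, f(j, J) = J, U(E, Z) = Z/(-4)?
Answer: -1197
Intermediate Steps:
U(E, Z) = -Z/4 (U(E, Z) = Z*(-¼) = -Z/4)
p = -64 (p = -77 + 13 = -64)
275 + I(-2, 19)*p = 275 + 23*(-64) = 275 - 1472 = -1197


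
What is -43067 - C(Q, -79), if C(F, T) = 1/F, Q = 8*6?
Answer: -2067217/48 ≈ -43067.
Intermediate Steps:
Q = 48
-43067 - C(Q, -79) = -43067 - 1/48 = -2067217/48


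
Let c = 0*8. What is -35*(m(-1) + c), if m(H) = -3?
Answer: 105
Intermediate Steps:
c = 0
-35*(m(-1) + c) = -35*(-3 + 0) = -35*(-3) = 105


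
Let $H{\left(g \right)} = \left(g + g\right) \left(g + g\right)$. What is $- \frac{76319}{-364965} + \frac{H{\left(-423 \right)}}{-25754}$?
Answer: $- \frac{129622885207}{4699654305} \approx -27.581$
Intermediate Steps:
$H{\left(g \right)} = 4 g^{2}$ ($H{\left(g \right)} = 2 g 2 g = 4 g^{2}$)
$- \frac{76319}{-364965} + \frac{H{\left(-423 \right)}}{-25754} = - \frac{76319}{-364965} + \frac{4 \left(-423\right)^{2}}{-25754} = \left(-76319\right) \left(- \frac{1}{364965}\right) + 4 \cdot 178929 \left(- \frac{1}{25754}\right) = \frac{76319}{364965} + 715716 \left(- \frac{1}{25754}\right) = \frac{76319}{364965} - \frac{357858}{12877} = - \frac{129622885207}{4699654305}$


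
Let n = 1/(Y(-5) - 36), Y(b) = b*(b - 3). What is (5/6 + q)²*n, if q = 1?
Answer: 121/144 ≈ 0.84028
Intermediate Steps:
Y(b) = b*(-3 + b)
n = ¼ (n = 1/(-5*(-3 - 5) - 36) = 1/(-5*(-8) - 36) = 1/(40 - 36) = 1/4 = ¼ ≈ 0.25000)
(5/6 + q)²*n = (5/6 + 1)²*(¼) = (5*(⅙) + 1)²*(¼) = (⅚ + 1)²*(¼) = (11/6)²*(¼) = (121/36)*(¼) = 121/144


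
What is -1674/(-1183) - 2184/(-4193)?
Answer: 1371822/708617 ≈ 1.9359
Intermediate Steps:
-1674/(-1183) - 2184/(-4193) = -1674*(-1/1183) - 2184*(-1/4193) = 1674/1183 + 312/599 = 1371822/708617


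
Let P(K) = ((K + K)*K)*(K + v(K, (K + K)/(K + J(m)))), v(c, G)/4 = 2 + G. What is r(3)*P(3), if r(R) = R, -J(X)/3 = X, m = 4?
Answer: 450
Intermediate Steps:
J(X) = -3*X
v(c, G) = 8 + 4*G (v(c, G) = 4*(2 + G) = 8 + 4*G)
P(K) = 2*K²*(8 + K + 8*K/(-12 + K)) (P(K) = ((K + K)*K)*(K + (8 + 4*((K + K)/(K - 3*4)))) = ((2*K)*K)*(K + (8 + 4*((2*K)/(K - 12)))) = (2*K²)*(K + (8 + 4*((2*K)/(-12 + K)))) = (2*K²)*(K + (8 + 4*(2*K/(-12 + K)))) = (2*K²)*(K + (8 + 8*K/(-12 + K))) = (2*K²)*(8 + K + 8*K/(-12 + K)) = 2*K²*(8 + K + 8*K/(-12 + K)))
r(3)*P(3) = 3*(2*3²*(-96 + 3² + 4*3)/(-12 + 3)) = 3*(2*9*(-96 + 9 + 12)/(-9)) = 3*(2*9*(-⅑)*(-75)) = 3*150 = 450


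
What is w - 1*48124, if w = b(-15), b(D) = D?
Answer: -48139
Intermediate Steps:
w = -15
w - 1*48124 = -15 - 1*48124 = -15 - 48124 = -48139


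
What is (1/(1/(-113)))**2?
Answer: 12769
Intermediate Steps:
(1/(1/(-113)))**2 = (1/(-1/113))**2 = (-113)**2 = 12769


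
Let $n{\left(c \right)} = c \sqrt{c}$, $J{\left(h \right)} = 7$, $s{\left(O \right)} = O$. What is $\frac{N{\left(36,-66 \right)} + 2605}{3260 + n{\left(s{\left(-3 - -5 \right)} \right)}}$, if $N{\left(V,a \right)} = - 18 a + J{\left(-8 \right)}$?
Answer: $\frac{1548500}{1328449} - \frac{950 \sqrt{2}}{1328449} \approx 1.1646$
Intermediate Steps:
$N{\left(V,a \right)} = 7 - 18 a$ ($N{\left(V,a \right)} = - 18 a + 7 = 7 - 18 a$)
$n{\left(c \right)} = c^{\frac{3}{2}}$
$\frac{N{\left(36,-66 \right)} + 2605}{3260 + n{\left(s{\left(-3 - -5 \right)} \right)}} = \frac{\left(7 - -1188\right) + 2605}{3260 + \left(-3 - -5\right)^{\frac{3}{2}}} = \frac{\left(7 + 1188\right) + 2605}{3260 + \left(-3 + 5\right)^{\frac{3}{2}}} = \frac{1195 + 2605}{3260 + 2^{\frac{3}{2}}} = \frac{3800}{3260 + 2 \sqrt{2}}$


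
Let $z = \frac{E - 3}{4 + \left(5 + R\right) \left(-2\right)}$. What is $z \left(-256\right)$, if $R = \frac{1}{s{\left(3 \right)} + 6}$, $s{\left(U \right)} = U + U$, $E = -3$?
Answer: $- \frac{9216}{37} \approx -249.08$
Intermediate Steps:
$s{\left(U \right)} = 2 U$
$R = \frac{1}{12}$ ($R = \frac{1}{2 \cdot 3 + 6} = \frac{1}{6 + 6} = \frac{1}{12} \approx 0.083333$)
$z = \frac{36}{37}$ ($z = \frac{-3 - 3}{4 + \left(5 + \frac{1}{12}\right) \left(-2\right)} = - \frac{6}{4 + \frac{61}{12} \left(-2\right)} = - \frac{6}{4 - \frac{61}{6}} = - \frac{6}{- \frac{37}{6}} = \left(-6\right) \left(- \frac{6}{37}\right) = \frac{36}{37} \approx 0.97297$)
$z \left(-256\right) = \frac{36}{37} \left(-256\right) = - \frac{9216}{37}$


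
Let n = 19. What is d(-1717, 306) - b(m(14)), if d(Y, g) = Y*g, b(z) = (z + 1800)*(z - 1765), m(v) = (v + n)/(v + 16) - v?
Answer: 265188309/100 ≈ 2.6519e+6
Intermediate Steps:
m(v) = -v + (19 + v)/(16 + v) (m(v) = (v + 19)/(v + 16) - v = (19 + v)/(16 + v) - v = -v + (19 + v)/(16 + v))
b(z) = (-1765 + z)*(1800 + z) (b(z) = (1800 + z)*(-1765 + z) = (-1765 + z)*(1800 + z))
d(-1717, 306) - b(m(14)) = -1717*306 - (-3177000 + ((19 - 1*14**2 - 15*14)/(16 + 14))**2 + 35*((19 - 1*14**2 - 15*14)/(16 + 14))) = -525402 - (-3177000 + ((19 - 1*196 - 210)/30)**2 + 35*((19 - 1*196 - 210)/30)) = -525402 - (-3177000 + ((19 - 196 - 210)/30)**2 + 35*((19 - 196 - 210)/30)) = -525402 - (-3177000 + ((1/30)*(-387))**2 + 35*((1/30)*(-387))) = -525402 - (-3177000 + (-129/10)**2 + 35*(-129/10)) = -525402 - (-3177000 + 16641/100 - 903/2) = -525402 - 1*(-317728509/100) = -525402 + 317728509/100 = 265188309/100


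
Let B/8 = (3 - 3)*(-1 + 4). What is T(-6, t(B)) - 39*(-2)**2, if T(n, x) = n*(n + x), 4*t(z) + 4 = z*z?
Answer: -114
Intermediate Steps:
B = 0 (B = 8*((3 - 3)*(-1 + 4)) = 8*(0*3) = 8*0 = 0)
t(z) = -1 + z**2/4 (t(z) = -1 + (z*z)/4 = -1 + z**2/4)
T(-6, t(B)) - 39*(-2)**2 = -6*(-6 + (-1 + (1/4)*0**2)) - 39*(-2)**2 = -6*(-6 + (-1 + (1/4)*0)) - 39*4 = -6*(-6 + (-1 + 0)) - 156 = -6*(-6 - 1) - 156 = -6*(-7) - 156 = 42 - 156 = -114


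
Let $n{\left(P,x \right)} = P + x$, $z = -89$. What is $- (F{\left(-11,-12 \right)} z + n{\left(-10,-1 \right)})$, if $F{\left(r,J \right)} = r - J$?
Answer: $100$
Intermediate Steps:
$- (F{\left(-11,-12 \right)} z + n{\left(-10,-1 \right)}) = - (\left(-11 - -12\right) \left(-89\right) - 11) = - (\left(-11 + 12\right) \left(-89\right) - 11) = - (1 \left(-89\right) - 11) = - (-89 - 11) = \left(-1\right) \left(-100\right) = 100$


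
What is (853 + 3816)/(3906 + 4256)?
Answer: 667/1166 ≈ 0.57204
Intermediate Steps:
(853 + 3816)/(3906 + 4256) = 4669/8162 = 4669*(1/8162) = 667/1166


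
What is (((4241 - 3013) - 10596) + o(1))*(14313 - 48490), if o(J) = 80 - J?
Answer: 317470153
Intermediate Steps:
(((4241 - 3013) - 10596) + o(1))*(14313 - 48490) = (((4241 - 3013) - 10596) + (80 - 1*1))*(14313 - 48490) = ((1228 - 10596) + (80 - 1))*(-34177) = (-9368 + 79)*(-34177) = -9289*(-34177) = 317470153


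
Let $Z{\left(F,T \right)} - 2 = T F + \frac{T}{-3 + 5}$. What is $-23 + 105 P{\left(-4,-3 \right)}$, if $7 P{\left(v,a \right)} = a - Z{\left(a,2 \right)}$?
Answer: $-23$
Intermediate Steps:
$Z{\left(F,T \right)} = 2 + \frac{T}{2} + F T$ ($Z{\left(F,T \right)} = 2 + \left(T F + \frac{T}{-3 + 5}\right) = 2 + \left(F T + \frac{T}{2}\right) = 2 + \left(\frac{T}{2} + F T\right) = 2 + \frac{T}{2} + F T$)
$P{\left(v,a \right)} = - \frac{3}{7} - \frac{a}{7}$ ($P{\left(v,a \right)} = \frac{a - \left(2 + \frac{1}{2} \cdot 2 + a 2\right)}{7} = \frac{a - \left(2 + 1 + 2 a\right)}{7} = \frac{a - \left(3 + 2 a\right)}{7} = \frac{-3 - a}{7} = - \frac{3}{7} - \frac{a}{7}$)
$-23 + 105 P{\left(-4,-3 \right)} = -23 + 105 \left(- \frac{3}{7} - - \frac{3}{7}\right) = -23 + 105 \left(- \frac{3}{7} + \frac{3}{7}\right) = -23 + 105 \cdot 0 = -23 + 0 = -23$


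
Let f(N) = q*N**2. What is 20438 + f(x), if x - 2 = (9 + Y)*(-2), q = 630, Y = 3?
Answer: 325358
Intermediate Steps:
x = -22 (x = 2 + (9 + 3)*(-2) = 2 + 12*(-2) = 2 - 24 = -22)
f(N) = 630*N**2
20438 + f(x) = 20438 + 630*(-22)**2 = 20438 + 630*484 = 20438 + 304920 = 325358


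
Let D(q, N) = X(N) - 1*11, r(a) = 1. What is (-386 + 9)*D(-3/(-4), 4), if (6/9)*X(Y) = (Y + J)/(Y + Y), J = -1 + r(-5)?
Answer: 15457/4 ≈ 3864.3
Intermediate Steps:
J = 0 (J = -1 + 1 = 0)
X(Y) = ¾ (X(Y) = 3*((Y + 0)/(Y + Y))/2 = 3*(Y/((2*Y)))/2 = 3*(Y*(1/(2*Y)))/2 = (3/2)*(½) = ¾)
D(q, N) = -41/4 (D(q, N) = ¾ - 1*11 = ¾ - 11 = -41/4)
(-386 + 9)*D(-3/(-4), 4) = (-386 + 9)*(-41/4) = -377*(-41/4) = 15457/4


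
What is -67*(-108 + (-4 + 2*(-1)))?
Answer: 7638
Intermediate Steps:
-67*(-108 + (-4 + 2*(-1))) = -67*(-108 + (-4 - 2)) = -67*(-108 - 6) = -67*(-114) = 7638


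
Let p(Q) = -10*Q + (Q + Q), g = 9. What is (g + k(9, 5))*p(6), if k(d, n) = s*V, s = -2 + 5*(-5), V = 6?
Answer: 7344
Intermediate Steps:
s = -27 (s = -2 - 25 = -27)
k(d, n) = -162 (k(d, n) = -27*6 = -162)
p(Q) = -8*Q (p(Q) = -10*Q + 2*Q = -8*Q)
(g + k(9, 5))*p(6) = (9 - 162)*(-8*6) = -153*(-48) = 7344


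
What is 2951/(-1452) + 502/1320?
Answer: -1999/1210 ≈ -1.6521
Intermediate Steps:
2951/(-1452) + 502/1320 = 2951*(-1/1452) + 502*(1/1320) = -2951/1452 + 251/660 = -1999/1210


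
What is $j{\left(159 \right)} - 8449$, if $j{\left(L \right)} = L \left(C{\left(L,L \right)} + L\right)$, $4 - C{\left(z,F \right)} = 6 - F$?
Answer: $41795$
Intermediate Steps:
$C{\left(z,F \right)} = -2 + F$ ($C{\left(z,F \right)} = 4 - \left(6 - F\right) = 4 + \left(-6 + F\right) = -2 + F$)
$j{\left(L \right)} = L \left(-2 + 2 L\right)$ ($j{\left(L \right)} = L \left(\left(-2 + L\right) + L\right) = L \left(-2 + 2 L\right)$)
$j{\left(159 \right)} - 8449 = 2 \cdot 159 \left(-1 + 159\right) - 8449 = 2 \cdot 159 \cdot 158 - 8449 = 50244 - 8449 = 41795$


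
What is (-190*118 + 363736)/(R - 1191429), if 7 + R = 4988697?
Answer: 341316/3797261 ≈ 0.089885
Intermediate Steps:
R = 4988690 (R = -7 + 4988697 = 4988690)
(-190*118 + 363736)/(R - 1191429) = (-190*118 + 363736)/(4988690 - 1191429) = (-22420 + 363736)/3797261 = 341316*(1/3797261) = 341316/3797261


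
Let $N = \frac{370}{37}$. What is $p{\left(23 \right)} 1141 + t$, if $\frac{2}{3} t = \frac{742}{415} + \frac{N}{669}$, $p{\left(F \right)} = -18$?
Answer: $- \frac{1900438936}{92545} \approx -20535.0$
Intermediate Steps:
$N = 10$ ($N = 370 \cdot \frac{1}{37} = 10$)
$t = \frac{250274}{92545}$ ($t = \frac{3 \left(\frac{742}{415} + \frac{10}{669}\right)}{2} = \frac{3}{2} \cdot \frac{500548}{277635} = \frac{250274}{92545} \approx 2.7043$)
$p{\left(23 \right)} 1141 + t = \left(-18\right) 1141 + \frac{250274}{92545} = -20538 + \frac{250274}{92545} = - \frac{1900438936}{92545}$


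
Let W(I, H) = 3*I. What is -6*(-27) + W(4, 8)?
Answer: 174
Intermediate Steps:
-6*(-27) + W(4, 8) = -6*(-27) + 3*4 = 162 + 12 = 174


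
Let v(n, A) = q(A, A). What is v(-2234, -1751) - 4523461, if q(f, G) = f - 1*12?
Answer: -4525224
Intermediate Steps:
q(f, G) = -12 + f (q(f, G) = f - 12 = -12 + f)
v(n, A) = -12 + A
v(-2234, -1751) - 4523461 = (-12 - 1751) - 4523461 = -1763 - 4523461 = -4525224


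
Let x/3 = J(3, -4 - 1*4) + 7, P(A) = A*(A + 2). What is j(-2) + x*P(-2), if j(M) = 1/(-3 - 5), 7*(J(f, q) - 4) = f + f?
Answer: -⅛ ≈ -0.12500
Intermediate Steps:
J(f, q) = 4 + 2*f/7 (J(f, q) = 4 + (f + f)/7 = 4 + (2*f)/7 = 4 + 2*f/7)
P(A) = A*(2 + A)
j(M) = -⅛ (j(M) = 1/(-8) = -⅛)
x = 249/7 (x = 3*((4 + (2/7)*3) + 7) = 3*((4 + 6/7) + 7) = 3*(34/7 + 7) = 3*(83/7) = 249/7 ≈ 35.571)
j(-2) + x*P(-2) = -⅛ + 249*(-2*(2 - 2))/7 = -⅛ + 249*(-2*0)/7 = -⅛ + (249/7)*0 = -⅛ + 0 = -⅛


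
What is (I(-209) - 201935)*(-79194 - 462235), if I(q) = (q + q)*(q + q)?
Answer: 14732824519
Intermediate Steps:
I(q) = 4*q² (I(q) = (2*q)*(2*q) = 4*q²)
(I(-209) - 201935)*(-79194 - 462235) = (4*(-209)² - 201935)*(-79194 - 462235) = (4*43681 - 201935)*(-541429) = (174724 - 201935)*(-541429) = -27211*(-541429) = 14732824519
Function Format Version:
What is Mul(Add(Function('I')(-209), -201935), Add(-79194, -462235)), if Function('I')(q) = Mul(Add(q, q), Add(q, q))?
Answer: 14732824519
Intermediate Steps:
Function('I')(q) = Mul(4, Pow(q, 2)) (Function('I')(q) = Mul(Mul(2, q), Mul(2, q)) = Mul(4, Pow(q, 2)))
Mul(Add(Function('I')(-209), -201935), Add(-79194, -462235)) = Mul(Add(Mul(4, Pow(-209, 2)), -201935), Add(-79194, -462235)) = Mul(Add(Mul(4, 43681), -201935), -541429) = Mul(Add(174724, -201935), -541429) = Mul(-27211, -541429) = 14732824519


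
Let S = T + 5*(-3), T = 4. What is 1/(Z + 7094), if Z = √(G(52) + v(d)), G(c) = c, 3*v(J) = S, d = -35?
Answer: 21282/150974363 - √435/150974363 ≈ 0.00014083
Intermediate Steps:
S = -11 (S = 4 + 5*(-3) = 4 - 15 = -11)
v(J) = -11/3 (v(J) = (⅓)*(-11) = -11/3)
Z = √435/3 (Z = √(52 - 11/3) = √(145/3) = √435/3 ≈ 6.9522)
1/(Z + 7094) = 1/(√435/3 + 7094) = 1/(7094 + √435/3)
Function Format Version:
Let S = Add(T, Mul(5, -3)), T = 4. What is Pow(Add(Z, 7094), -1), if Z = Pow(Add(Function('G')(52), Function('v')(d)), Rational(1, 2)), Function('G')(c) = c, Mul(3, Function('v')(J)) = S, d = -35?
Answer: Add(Rational(21282, 150974363), Mul(Rational(-1, 150974363), Pow(435, Rational(1, 2)))) ≈ 0.00014083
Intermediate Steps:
S = -11 (S = Add(4, Mul(5, -3)) = Add(4, -15) = -11)
Function('v')(J) = Rational(-11, 3) (Function('v')(J) = Mul(Rational(1, 3), -11) = Rational(-11, 3))
Z = Mul(Rational(1, 3), Pow(435, Rational(1, 2))) (Z = Pow(Add(52, Rational(-11, 3)), Rational(1, 2)) = Pow(Rational(145, 3), Rational(1, 2)) = Mul(Rational(1, 3), Pow(435, Rational(1, 2))) ≈ 6.9522)
Pow(Add(Z, 7094), -1) = Pow(Add(Mul(Rational(1, 3), Pow(435, Rational(1, 2))), 7094), -1) = Pow(Add(7094, Mul(Rational(1, 3), Pow(435, Rational(1, 2)))), -1)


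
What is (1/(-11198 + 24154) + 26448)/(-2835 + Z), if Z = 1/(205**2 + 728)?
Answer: -14649755335617/1570328792824 ≈ -9.3291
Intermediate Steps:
Z = 1/42753 (Z = 1/(42025 + 728) = 1/42753 ≈ 2.3390e-5)
(1/(-11198 + 24154) + 26448)/(-2835 + Z) = (1/(-11198 + 24154) + 26448)/(-2835 + 1/42753) = (1/12956 + 26448)/(-121204754/42753) = (1/12956 + 26448)*(-42753/121204754) = (342660289/12956)*(-42753/121204754) = -14649755335617/1570328792824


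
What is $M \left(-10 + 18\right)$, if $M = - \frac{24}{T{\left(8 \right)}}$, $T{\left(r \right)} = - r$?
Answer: $24$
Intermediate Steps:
$M = 3$ ($M = - \frac{24}{\left(-1\right) 8} = - \frac{24}{-8} = \left(-24\right) \left(- \frac{1}{8}\right) = 3$)
$M \left(-10 + 18\right) = 3 \left(-10 + 18\right) = 3 \cdot 8 = 24$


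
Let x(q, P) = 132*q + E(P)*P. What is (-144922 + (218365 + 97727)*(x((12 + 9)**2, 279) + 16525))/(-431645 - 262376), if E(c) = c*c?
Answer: -6888395569670/694021 ≈ -9.9253e+6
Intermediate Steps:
E(c) = c**2
x(q, P) = P**3 + 132*q (x(q, P) = 132*q + P**2*P = 132*q + P**3 = P**3 + 132*q)
(-144922 + (218365 + 97727)*(x((12 + 9)**2, 279) + 16525))/(-431645 - 262376) = (-144922 + (218365 + 97727)*((279**3 + 132*(12 + 9)**2) + 16525))/(-431645 - 262376) = (-144922 + 316092*((21717639 + 132*21**2) + 16525))/(-694021) = (-144922 + 316092*((21717639 + 132*441) + 16525))*(-1/694021) = (-144922 + 316092*((21717639 + 58212) + 16525))*(-1/694021) = (-144922 + 316092*(21775851 + 16525))*(-1/694021) = (-144922 + 316092*21792376)*(-1/694021) = (-144922 + 6888395714592)*(-1/694021) = 6888395569670*(-1/694021) = -6888395569670/694021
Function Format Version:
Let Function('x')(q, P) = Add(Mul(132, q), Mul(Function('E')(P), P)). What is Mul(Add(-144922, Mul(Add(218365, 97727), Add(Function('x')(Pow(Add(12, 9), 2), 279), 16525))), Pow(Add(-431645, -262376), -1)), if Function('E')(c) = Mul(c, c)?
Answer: Rational(-6888395569670, 694021) ≈ -9.9253e+6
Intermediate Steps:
Function('E')(c) = Pow(c, 2)
Function('x')(q, P) = Add(Pow(P, 3), Mul(132, q)) (Function('x')(q, P) = Add(Mul(132, q), Mul(Pow(P, 2), P)) = Add(Mul(132, q), Pow(P, 3)) = Add(Pow(P, 3), Mul(132, q)))
Mul(Add(-144922, Mul(Add(218365, 97727), Add(Function('x')(Pow(Add(12, 9), 2), 279), 16525))), Pow(Add(-431645, -262376), -1)) = Mul(Add(-144922, Mul(Add(218365, 97727), Add(Add(Pow(279, 3), Mul(132, Pow(Add(12, 9), 2))), 16525))), Pow(Add(-431645, -262376), -1)) = Mul(Add(-144922, Mul(316092, Add(Add(21717639, Mul(132, Pow(21, 2))), 16525))), Pow(-694021, -1)) = Mul(Add(-144922, Mul(316092, Add(Add(21717639, Mul(132, 441)), 16525))), Rational(-1, 694021)) = Mul(Add(-144922, Mul(316092, Add(Add(21717639, 58212), 16525))), Rational(-1, 694021)) = Mul(Add(-144922, Mul(316092, Add(21775851, 16525))), Rational(-1, 694021)) = Mul(Add(-144922, Mul(316092, 21792376)), Rational(-1, 694021)) = Mul(Add(-144922, 6888395714592), Rational(-1, 694021)) = Mul(6888395569670, Rational(-1, 694021)) = Rational(-6888395569670, 694021)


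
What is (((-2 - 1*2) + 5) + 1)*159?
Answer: 318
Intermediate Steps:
(((-2 - 1*2) + 5) + 1)*159 = (((-2 - 2) + 5) + 1)*159 = ((-4 + 5) + 1)*159 = (1 + 1)*159 = 2*159 = 318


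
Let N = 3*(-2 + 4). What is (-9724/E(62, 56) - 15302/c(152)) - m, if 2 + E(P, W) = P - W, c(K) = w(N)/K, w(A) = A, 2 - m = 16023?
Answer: -1122182/3 ≈ -3.7406e+5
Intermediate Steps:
m = -16021 (m = 2 - 1*16023 = 2 - 16023 = -16021)
N = 6 (N = 3*2 = 6)
c(K) = 6/K
E(P, W) = -2 + P - W (E(P, W) = -2 + (P - W) = -2 + P - W)
(-9724/E(62, 56) - 15302/c(152)) - m = (-9724/(-2 + 62 - 1*56) - 15302/(6/152)) - 1*(-16021) = (-9724/(-2 + 62 - 56) - 15302/(6*(1/152))) + 16021 = (-9724/4 - 15302/3/76) + 16021 = (-9724*1/4 - 15302*76/3) + 16021 = (-2431 - 1162952/3) + 16021 = -1170245/3 + 16021 = -1122182/3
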